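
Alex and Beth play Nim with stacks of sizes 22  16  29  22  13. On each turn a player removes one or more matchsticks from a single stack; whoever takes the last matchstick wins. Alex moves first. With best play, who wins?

Compute the nim-sum pairwise:
22 ⊕ 16 = 6
6 ⊕ 29 = 27
27 ⊕ 22 = 13
13 ⊕ 13 = 0
The nim-sum is 0, so this is a P-position: the player to move is in a losing position under optimal play; Alex is about to move from it and so loses — Beth wins.

Beth wins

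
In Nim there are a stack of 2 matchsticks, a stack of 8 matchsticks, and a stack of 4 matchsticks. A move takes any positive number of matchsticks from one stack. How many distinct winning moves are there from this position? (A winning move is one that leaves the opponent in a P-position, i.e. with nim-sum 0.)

Bitwise XOR of the heap sizes:
  0010  (2)
  1000  (8)
  0100  (4)
  ----
  1110  (14)
The overall nim-sum is X = 14. A stack of size p has a winning move iff p XOR X < p (reduce it to p XOR X).
  2: 2 XOR 14 = 12 ≥ 2 — no move.
  8: 8 XOR 14 = 6 < 8 — winning move (to 6).
  4: 4 XOR 14 = 10 ≥ 4 — no move.
That gives 1 winning move.

1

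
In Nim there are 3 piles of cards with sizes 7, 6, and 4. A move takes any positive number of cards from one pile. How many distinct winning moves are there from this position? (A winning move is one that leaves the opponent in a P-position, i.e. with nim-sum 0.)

Bitwise XOR of the heap sizes:
  111  (7)
  110  (6)
  100  (4)
  ---
  101  (5)
The overall nim-sum is X = 5. A pile of size p has a winning move iff p XOR X < p (reduce it to p XOR X).
  7: 7 XOR 5 = 2 < 7 — winning move (to 2).
  6: 6 XOR 5 = 3 < 6 — winning move (to 3).
  4: 4 XOR 5 = 1 < 4 — winning move (to 1).
That gives 3 winning moves.

3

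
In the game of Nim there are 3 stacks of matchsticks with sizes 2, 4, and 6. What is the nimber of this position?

0

In binary:
  010  (2)
  100  (4)
  110  (6)
  ---
  000  (0)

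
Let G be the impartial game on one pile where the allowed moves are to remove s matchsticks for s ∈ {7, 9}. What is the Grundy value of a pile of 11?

Grundy values for subtraction set {7, 9}:
k:     0  1  2  3  4  5  6  7  8  9 10 11
g(k):  0  0  0  0  0  0  0  1  1  1  1  1
So g(11) = 1.

1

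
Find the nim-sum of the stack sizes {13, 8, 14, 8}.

In binary:
  1101  (13)
  1000  (8)
  1110  (14)
  1000  (8)
  ----
  0011  (3)

3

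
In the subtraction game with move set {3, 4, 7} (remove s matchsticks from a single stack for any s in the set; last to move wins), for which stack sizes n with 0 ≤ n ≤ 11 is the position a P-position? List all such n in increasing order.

0, 1, 2, 10, 11

Grundy values for subtraction set {3, 4, 7}:
k:     0  1  2  3  4  5  6  7  8  9 10 11
g(k):  0  0  0  1  1  1  2  2  2  3  0  0
The P-positions (g = 0) in 0..11 are 0, 1, 2, 10, 11.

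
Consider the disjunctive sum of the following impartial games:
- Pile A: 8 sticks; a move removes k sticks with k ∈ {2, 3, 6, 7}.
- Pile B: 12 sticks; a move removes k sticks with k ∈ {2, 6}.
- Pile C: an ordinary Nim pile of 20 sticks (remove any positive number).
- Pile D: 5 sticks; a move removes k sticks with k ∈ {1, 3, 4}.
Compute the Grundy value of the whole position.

21

Grundy values for pile A (subtraction set {2, 3, 6, 7}):
k:     0  1  2  3  4  5  6  7  8
g(k):  0  0  1  1  2  0  3  1  2
So g(8) = 2.
Build the Grundy sequence for pile B with g(k) = mex{g(k−s) : s ∈ {2, 6}, s ≤ k}:
g(0) = mex{} = 0
g(1) = mex{} = 0
g(2) = mex{0} = 1
g(3) = mex{0} = 1
g(4) = mex{1} = 0
g(5) = mex{1} = 0
g(6) = mex{0} = 1
g(7) = mex{0} = 1
g(8) = mex{1} = 0
g(9) = mex{1} = 0
g(10) = mex{0} = 1
g(11) = mex{0} = 1
g(12) = mex{1} = 0
So g(12) = 0.
Pile C is a plain Nim pile of size 20, so its Grundy value is 20.
Grundy values for pile D (subtraction set {1, 3, 4}):
k:     0  1  2  3  4  5
g(k):  0  1  0  1  2  3
So g(5) = 3.
By the Sprague-Grundy theorem, the Grundy value of a sum of independent games is the XOR of the component values.
Combined value = 2 ⊕ 0 ⊕ 20 ⊕ 3 = 21.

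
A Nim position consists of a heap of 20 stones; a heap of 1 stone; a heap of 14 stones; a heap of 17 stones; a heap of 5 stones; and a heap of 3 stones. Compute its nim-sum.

Write each in binary and XOR column by column:
  10100  (20)
  00001  (1)
  01110  (14)
  10001  (17)
  00101  (5)
  00011  (3)
  -----
  01100  (12)

12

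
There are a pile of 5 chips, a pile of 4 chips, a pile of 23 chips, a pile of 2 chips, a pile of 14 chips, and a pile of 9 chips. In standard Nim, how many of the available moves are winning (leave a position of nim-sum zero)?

1

Nim-sum: 5 ⊕ 4 ⊕ 23 ⊕ 2 ⊕ 14 ⊕ 9 = 19.
The overall nim-sum is X = 19. A pile of size p has a winning move iff p XOR X < p (reduce it to p XOR X).
  5: 5 XOR 19 = 22 ≥ 5 — no move.
  4: 4 XOR 19 = 23 ≥ 4 — no move.
  23: 23 XOR 19 = 4 < 23 — winning move (to 4).
  2: 2 XOR 19 = 17 ≥ 2 — no move.
  14: 14 XOR 19 = 29 ≥ 14 — no move.
  9: 9 XOR 19 = 26 ≥ 9 — no move.
That gives 1 winning move.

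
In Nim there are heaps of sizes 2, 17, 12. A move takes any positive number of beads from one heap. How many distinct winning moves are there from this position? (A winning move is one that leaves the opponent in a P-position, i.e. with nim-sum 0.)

1

In binary:
  00010  (2)
  10001  (17)
  01100  (12)
  -----
  11111  (31)
The overall nim-sum is X = 31. A heap of size p has a winning move iff p XOR X < p (reduce it to p XOR X).
  2: 2 XOR 31 = 29 ≥ 2 — no move.
  17: 17 XOR 31 = 14 < 17 — winning move (to 14).
  12: 12 XOR 31 = 19 ≥ 12 — no move.
That gives 1 winning move.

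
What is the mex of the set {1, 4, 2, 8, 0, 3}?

5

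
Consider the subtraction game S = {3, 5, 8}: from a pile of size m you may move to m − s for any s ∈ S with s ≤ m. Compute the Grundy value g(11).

0

Compute g(0), g(1), … for moves {3, 5, 8}:
g(0) = mex{} = 0
g(1) = mex{} = 0
g(2) = mex{} = 0
g(3) = mex{0} = 1
g(4) = mex{0} = 1
g(5) = mex{0} = 1
g(6) = mex{0,1} = 2
g(7) = mex{0,1} = 2
g(8) = mex{0,1} = 2
g(9) = mex{0,1,2} = 3
g(10) = mex{0,1,2} = 3
g(11) = mex{1,2} = 0
So g(11) = 0.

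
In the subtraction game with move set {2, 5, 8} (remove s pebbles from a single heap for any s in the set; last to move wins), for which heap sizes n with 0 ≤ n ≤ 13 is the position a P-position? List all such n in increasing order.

0, 1, 4, 7, 10, 11

Build the Grundy sequence with g(k) = mex{g(k−s) : s ∈ {2, 5, 8}, s ≤ k}:
g(0) = mex{} = 0
g(1) = mex{} = 0
g(2) = mex{0} = 1
g(3) = mex{0} = 1
g(4) = mex{1} = 0
g(5) = mex{0,1} = 2
g(6) = mex{0} = 1
g(7) = mex{1,2} = 0
g(8) = mex{0,1} = 2
g(9) = mex{0} = 1
g(10) = mex{1,2} = 0
g(11) = mex{1} = 0
g(12) = mex{0} = 1
g(13) = mex{0,2} = 1
The P-positions (g = 0) in 0..13 are 0, 1, 4, 7, 10, 11.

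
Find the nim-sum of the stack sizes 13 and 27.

22

Compute the nim-sum pairwise:
13 ⊕ 27 = 22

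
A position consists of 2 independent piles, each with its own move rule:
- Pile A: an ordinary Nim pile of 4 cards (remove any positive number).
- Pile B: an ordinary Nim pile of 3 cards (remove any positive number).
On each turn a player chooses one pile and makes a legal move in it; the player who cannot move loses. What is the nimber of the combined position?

7

Pile A is a plain Nim pile of size 4, so its Grundy value is 4.
Pile B is a plain Nim pile of size 3, so its Grundy value is 3.
By the Sprague-Grundy theorem, the Grundy value of a sum of independent games is the XOR of the component values.
Combined value = 4 XOR 3 = 7.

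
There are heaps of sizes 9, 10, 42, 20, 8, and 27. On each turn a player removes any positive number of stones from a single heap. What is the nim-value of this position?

Compute the nim-sum pairwise:
9 XOR 10 = 3
3 XOR 42 = 41
41 XOR 20 = 61
61 XOR 8 = 53
53 XOR 27 = 46

46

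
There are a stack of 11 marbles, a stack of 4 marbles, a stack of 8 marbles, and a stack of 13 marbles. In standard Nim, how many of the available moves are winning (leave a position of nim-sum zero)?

3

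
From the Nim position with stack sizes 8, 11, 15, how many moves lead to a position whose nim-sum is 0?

Nim-sum: 8 ^ 11 ^ 15 = 12.
The overall nim-sum is X = 12. A stack of size p has a winning move iff p XOR X < p (reduce it to p XOR X).
  8: 8 XOR 12 = 4 < 8 — winning move (to 4).
  11: 11 XOR 12 = 7 < 11 — winning move (to 7).
  15: 15 XOR 12 = 3 < 15 — winning move (to 3).
That gives 3 winning moves.

3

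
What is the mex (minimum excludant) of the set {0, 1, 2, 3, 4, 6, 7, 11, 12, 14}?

The values 0, 1, 2, 3, 4 are all present; 5 is the first non-negative integer missing from the set.

5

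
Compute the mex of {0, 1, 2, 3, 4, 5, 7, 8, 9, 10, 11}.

6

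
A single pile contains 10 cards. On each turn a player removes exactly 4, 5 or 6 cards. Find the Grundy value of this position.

Grundy values for subtraction set {4, 5, 6}:
g(0) = mex{} = 0
g(1) = mex{} = 0
g(2) = mex{} = 0
g(3) = mex{} = 0
g(4) = mex{0} = 1
g(5) = mex{0} = 1
g(6) = mex{0} = 1
g(7) = mex{0} = 1
g(8) = mex{0,1} = 2
g(9) = mex{0,1} = 2
g(10) = mex{1} = 0
So g(10) = 0.

0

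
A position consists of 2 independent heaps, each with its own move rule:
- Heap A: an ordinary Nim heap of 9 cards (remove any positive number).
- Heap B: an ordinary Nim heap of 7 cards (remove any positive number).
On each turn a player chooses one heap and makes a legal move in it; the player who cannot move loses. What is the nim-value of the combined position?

14

Heap A is a plain Nim heap of size 9, so its Grundy value is 9.
Heap B is a plain Nim heap of size 7, so its Grundy value is 7.
By the Sprague-Grundy theorem, the Grundy value of a sum of independent games is the XOR of the component values.
Combined value = 9 ⊕ 7 = 14.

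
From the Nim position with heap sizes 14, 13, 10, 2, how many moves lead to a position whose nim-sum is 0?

Compute the nim-sum pairwise:
14 ^ 13 = 3
3 ^ 10 = 9
9 ^ 2 = 11
The overall nim-sum is X = 11. A heap of size p has a winning move iff p XOR X < p (reduce it to p XOR X).
  14: 14 XOR 11 = 5 < 14 — winning move (to 5).
  13: 13 XOR 11 = 6 < 13 — winning move (to 6).
  10: 10 XOR 11 = 1 < 10 — winning move (to 1).
  2: 2 XOR 11 = 9 ≥ 2 — no move.
That gives 3 winning moves.

3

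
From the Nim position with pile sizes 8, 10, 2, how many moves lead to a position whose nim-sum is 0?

Compute the nim-sum pairwise:
8 ⊕ 10 = 2
2 ⊕ 2 = 0
The nim-sum is already 0, so every move leaves a nonzero nim-sum — there are no winning moves.

0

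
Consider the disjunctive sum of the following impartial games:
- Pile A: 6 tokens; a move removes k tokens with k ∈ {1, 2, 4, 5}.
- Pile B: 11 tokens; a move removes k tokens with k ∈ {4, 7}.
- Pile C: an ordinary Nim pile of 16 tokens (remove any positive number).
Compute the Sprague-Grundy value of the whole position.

16

For pile A, compute g(0), g(1), … with moves {1, 2, 4, 5}:
k:     0  1  2  3  4  5  6
g(k):  0  1  2  0  1  2  0
So g(6) = 0.
Build the Grundy sequence for pile B with g(k) = mex{g(k−s) : s ∈ {4, 7}, s ≤ k}:
k:     0  1  2  3  4  5  6  7  8  9 10 11
g(k):  0  0  0  0  1  1  1  1  2  2  2  0
So g(11) = 0.
Pile C is a plain Nim pile of size 16, so its Grundy value is 16.
The value of a disjunctive sum is the nim-sum of the parts.
Combined value = 0 XOR 0 XOR 16 = 16.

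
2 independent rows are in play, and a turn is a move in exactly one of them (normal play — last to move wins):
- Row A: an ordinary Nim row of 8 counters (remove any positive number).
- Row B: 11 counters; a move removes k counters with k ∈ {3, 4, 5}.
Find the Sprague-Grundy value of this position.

9

Row A is a plain Nim row of size 8, so its Grundy value is 8.
For row B, compute g(0), g(1), … with moves {3, 4, 5}:
k:     0  1  2  3  4  5  6  7  8  9 10 11
g(k):  0  0  0  1  1  1  2  2  0  0  0  1
So g(11) = 1.
The value of a disjunctive sum is the nim-sum of the parts.
Combined value = 8 XOR 1 = 9.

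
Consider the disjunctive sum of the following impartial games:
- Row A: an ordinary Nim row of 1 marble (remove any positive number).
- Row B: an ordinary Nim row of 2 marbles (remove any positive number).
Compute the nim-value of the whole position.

Row A is a plain Nim row of size 1, so its Grundy value is 1.
Row B is a plain Nim row of size 2, so its Grundy value is 2.
By the Sprague-Grundy theorem, the Grundy value of a sum of independent games is the XOR of the component values.
Combined value = 1 XOR 2 = 3.

3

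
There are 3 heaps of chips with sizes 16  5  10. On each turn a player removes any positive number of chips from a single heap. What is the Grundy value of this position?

31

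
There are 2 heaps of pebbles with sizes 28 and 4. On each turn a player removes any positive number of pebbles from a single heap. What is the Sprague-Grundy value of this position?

Bitwise XOR of the heap sizes:
  11100  (28)
  00100  (4)
  -----
  11000  (24)

24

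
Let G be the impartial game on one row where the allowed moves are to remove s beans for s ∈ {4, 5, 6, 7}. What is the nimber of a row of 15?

1

Build the Grundy sequence with g(k) = mex{g(k−s) : s ∈ {4, 5, 6, 7}, s ≤ k}:
k:     0  1  2  3  4  5  6  7  8  9 10 11 12 13 14 15
g(k):  0  0  0  0  1  1  1  1  2  2  2  0  0  0  0  1
So g(15) = 1.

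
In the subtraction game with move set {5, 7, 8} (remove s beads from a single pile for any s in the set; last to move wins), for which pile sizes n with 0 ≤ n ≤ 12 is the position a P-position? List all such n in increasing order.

Grundy values for subtraction set {5, 7, 8}:
k:     0  1  2  3  4  5  6  7  8  9 10 11 12
g(k):  0  0  0  0  0  1  1  1  1  1  2  2  2
The P-positions (g = 0) in 0..12 are 0, 1, 2, 3, 4.

0, 1, 2, 3, 4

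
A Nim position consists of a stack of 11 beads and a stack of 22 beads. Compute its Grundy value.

Compute the nim-sum pairwise:
11 XOR 22 = 29

29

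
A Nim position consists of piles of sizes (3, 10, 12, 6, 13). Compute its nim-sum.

Compute the nim-sum pairwise:
3 ^ 10 = 9
9 ^ 12 = 5
5 ^ 6 = 3
3 ^ 13 = 14

14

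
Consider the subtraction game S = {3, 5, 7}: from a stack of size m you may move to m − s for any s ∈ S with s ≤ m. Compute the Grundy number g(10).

Grundy values for subtraction set {3, 5, 7}:
g(0) = mex{} = 0
g(1) = mex{} = 0
g(2) = mex{} = 0
g(3) = mex{0} = 1
g(4) = mex{0} = 1
g(5) = mex{0} = 1
g(6) = mex{0,1} = 2
g(7) = mex{0,1} = 2
g(8) = mex{0,1} = 2
g(9) = mex{0,1,2} = 3
g(10) = mex{1,2} = 0
So g(10) = 0.

0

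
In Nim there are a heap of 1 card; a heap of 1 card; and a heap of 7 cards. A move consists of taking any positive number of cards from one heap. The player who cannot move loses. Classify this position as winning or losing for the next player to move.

Compute the nim-sum pairwise:
1 ⊕ 1 = 0
0 ⊕ 7 = 7
The nim-sum is 7 ≠ 0, so this is an N-position: the player to move can win.

Winning position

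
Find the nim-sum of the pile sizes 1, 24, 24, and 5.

4

Compute the nim-sum pairwise:
1 XOR 24 = 25
25 XOR 24 = 1
1 XOR 5 = 4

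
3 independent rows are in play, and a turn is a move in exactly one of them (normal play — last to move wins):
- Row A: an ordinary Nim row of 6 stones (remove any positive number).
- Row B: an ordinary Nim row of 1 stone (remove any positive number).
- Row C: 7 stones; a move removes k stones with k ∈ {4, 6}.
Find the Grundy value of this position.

Row A is a plain Nim row of size 6, so its Grundy value is 6.
Row B is a plain Nim row of size 1, so its Grundy value is 1.
For row C, compute g(0), g(1), … with moves {4, 6}:
g(0) = mex{} = 0
g(1) = mex{} = 0
g(2) = mex{} = 0
g(3) = mex{} = 0
g(4) = mex{0} = 1
g(5) = mex{0} = 1
g(6) = mex{0} = 1
g(7) = mex{0} = 1
So g(7) = 1.
The value of a disjunctive sum is the nim-sum of the parts.
Combined value = 6 ⊕ 1 ⊕ 1 = 6.

6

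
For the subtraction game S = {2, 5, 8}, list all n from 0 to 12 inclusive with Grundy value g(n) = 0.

0, 1, 4, 7, 10, 11

Compute g(0), g(1), … for moves {2, 5, 8}:
k:     0  1  2  3  4  5  6  7  8  9 10 11 12
g(k):  0  0  1  1  0  2  1  0  2  1  0  0  1
The P-positions (g = 0) in 0..12 are 0, 1, 4, 7, 10, 11.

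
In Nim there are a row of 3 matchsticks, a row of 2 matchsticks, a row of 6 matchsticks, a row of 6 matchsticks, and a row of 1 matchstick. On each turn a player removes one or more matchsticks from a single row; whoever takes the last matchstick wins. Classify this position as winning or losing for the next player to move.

Losing position

In binary:
  011  (3)
  010  (2)
  110  (6)
  110  (6)
  001  (1)
  ---
  000  (0)
The nim-sum is 0, so this is a P-position: the player to move is in a losing position under optimal play.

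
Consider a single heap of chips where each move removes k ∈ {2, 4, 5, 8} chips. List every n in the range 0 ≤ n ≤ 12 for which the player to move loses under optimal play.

0, 1, 7, 10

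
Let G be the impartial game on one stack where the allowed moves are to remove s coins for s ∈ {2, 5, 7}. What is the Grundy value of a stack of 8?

2

Build the Grundy sequence with g(k) = mex{g(k−s) : s ∈ {2, 5, 7}, s ≤ k}:
g(0) = mex{} = 0
g(1) = mex{} = 0
g(2) = mex{0} = 1
g(3) = mex{0} = 1
g(4) = mex{1} = 0
g(5) = mex{0,1} = 2
g(6) = mex{0} = 1
g(7) = mex{0,1,2} = 3
g(8) = mex{0,1} = 2
So g(8) = 2.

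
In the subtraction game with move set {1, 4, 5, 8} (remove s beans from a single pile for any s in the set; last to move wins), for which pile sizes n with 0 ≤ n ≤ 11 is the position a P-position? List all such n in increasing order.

0, 2, 9, 11

Build the Grundy sequence with g(k) = mex{g(k−s) : s ∈ {1, 4, 5, 8}, s ≤ k}:
g(0) = mex{} = 0
g(1) = mex{0} = 1
g(2) = mex{1} = 0
g(3) = mex{0} = 1
g(4) = mex{0,1} = 2
g(5) = mex{0,1,2} = 3
g(6) = mex{0,1,3} = 2
g(7) = mex{0,1,2} = 3
g(8) = mex{0,1,2,3} = 4
g(9) = mex{1,2,3,4} = 0
g(10) = mex{0,2,3} = 1
g(11) = mex{1,2,3} = 0
The P-positions (g = 0) in 0..11 are 0, 2, 9, 11.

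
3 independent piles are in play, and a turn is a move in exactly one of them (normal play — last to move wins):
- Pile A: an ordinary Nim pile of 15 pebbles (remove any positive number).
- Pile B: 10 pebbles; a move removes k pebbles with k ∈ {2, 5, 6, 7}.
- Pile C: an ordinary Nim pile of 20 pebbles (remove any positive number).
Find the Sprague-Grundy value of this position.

Pile A is a plain Nim pile of size 15, so its Grundy value is 15.
Grundy values for pile B (subtraction set {2, 5, 6, 7}):
k:     0  1  2  3  4  5  6  7  8  9 10
g(k):  0  0  1  1  0  2  1  3  2  2  3
So g(10) = 3.
Pile C is a plain Nim pile of size 20, so its Grundy value is 20.
By the Sprague-Grundy theorem, the Grundy value of a sum of independent games is the XOR of the component values.
Combined value = 15 XOR 3 XOR 20 = 24.

24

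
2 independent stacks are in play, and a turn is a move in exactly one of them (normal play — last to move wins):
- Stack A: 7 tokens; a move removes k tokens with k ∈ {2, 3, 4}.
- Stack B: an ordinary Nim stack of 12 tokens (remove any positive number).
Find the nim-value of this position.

Grundy values for stack A (subtraction set {2, 3, 4}):
k:     0  1  2  3  4  5  6  7
g(k):  0  0  1  1  2  2  0  0
So g(7) = 0.
Stack B is a plain Nim stack of size 12, so its Grundy value is 12.
The value of a disjunctive sum is the nim-sum of the parts.
Combined value = 0 XOR 12 = 12.

12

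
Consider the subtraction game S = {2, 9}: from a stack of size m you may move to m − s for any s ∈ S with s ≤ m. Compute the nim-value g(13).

1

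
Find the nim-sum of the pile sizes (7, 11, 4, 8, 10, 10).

0

Bitwise XOR of the heap sizes:
  0111  (7)
  1011  (11)
  0100  (4)
  1000  (8)
  1010  (10)
  1010  (10)
  ----
  0000  (0)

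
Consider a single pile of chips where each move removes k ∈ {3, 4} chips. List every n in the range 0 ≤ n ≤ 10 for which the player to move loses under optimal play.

Build the Grundy sequence with g(k) = mex{g(k−s) : s ∈ {3, 4}, s ≤ k}:
k:     0  1  2  3  4  5  6  7  8  9 10
g(k):  0  0  0  1  1  1  2  0  0  0  1
The P-positions (g = 0) in 0..10 are 0, 1, 2, 7, 8, 9.

0, 1, 2, 7, 8, 9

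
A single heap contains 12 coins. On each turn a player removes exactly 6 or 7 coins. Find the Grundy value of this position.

Build the Grundy sequence with g(k) = mex{g(k−s) : s ∈ {6, 7}, s ≤ k}:
k:     0  1  2  3  4  5  6  7  8  9 10 11 12
g(k):  0  0  0  0  0  0  1  1  1  1  1  1  2
So g(12) = 2.

2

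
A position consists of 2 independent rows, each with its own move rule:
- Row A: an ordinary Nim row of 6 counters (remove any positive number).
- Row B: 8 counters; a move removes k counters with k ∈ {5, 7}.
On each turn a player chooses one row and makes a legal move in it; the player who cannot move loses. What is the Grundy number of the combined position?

Row A is a plain Nim row of size 6, so its Grundy value is 6.
For row B, compute g(0), g(1), … with moves {5, 7}:
k:     0  1  2  3  4  5  6  7  8
g(k):  0  0  0  0  0  1  1  1  1
So g(8) = 1.
The value of a disjunctive sum is the nim-sum of the parts.
Combined value = 6 XOR 1 = 7.

7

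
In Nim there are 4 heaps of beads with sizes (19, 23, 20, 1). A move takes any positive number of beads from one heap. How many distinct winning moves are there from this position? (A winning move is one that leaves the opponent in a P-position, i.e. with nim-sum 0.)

Nim-sum: 19 ^ 23 ^ 20 ^ 1 = 17.
The overall nim-sum is X = 17. A heap of size p has a winning move iff p XOR X < p (reduce it to p XOR X).
  19: 19 XOR 17 = 2 < 19 — winning move (to 2).
  23: 23 XOR 17 = 6 < 23 — winning move (to 6).
  20: 20 XOR 17 = 5 < 20 — winning move (to 5).
  1: 1 XOR 17 = 16 ≥ 1 — no move.
That gives 3 winning moves.

3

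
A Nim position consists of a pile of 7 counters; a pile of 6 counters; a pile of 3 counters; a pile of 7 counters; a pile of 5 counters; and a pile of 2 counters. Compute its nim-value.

2

Compute the nim-sum pairwise:
7 ^ 6 = 1
1 ^ 3 = 2
2 ^ 7 = 5
5 ^ 5 = 0
0 ^ 2 = 2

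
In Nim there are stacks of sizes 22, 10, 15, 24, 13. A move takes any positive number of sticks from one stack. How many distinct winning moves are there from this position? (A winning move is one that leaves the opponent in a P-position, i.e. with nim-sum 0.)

Bitwise XOR of the heap sizes:
  10110  (22)
  01010  (10)
  01111  (15)
  11000  (24)
  01101  (13)
  -----
  00110  (6)
The overall nim-sum is X = 6. A stack of size p has a winning move iff p XOR X < p (reduce it to p XOR X).
  22: 22 XOR 6 = 16 < 22 — winning move (to 16).
  10: 10 XOR 6 = 12 ≥ 10 — no move.
  15: 15 XOR 6 = 9 < 15 — winning move (to 9).
  24: 24 XOR 6 = 30 ≥ 24 — no move.
  13: 13 XOR 6 = 11 < 13 — winning move (to 11).
That gives 3 winning moves.

3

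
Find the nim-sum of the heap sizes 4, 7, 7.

4

Compute the nim-sum pairwise:
4 XOR 7 = 3
3 XOR 7 = 4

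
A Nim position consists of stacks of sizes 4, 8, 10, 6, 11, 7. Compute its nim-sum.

12

Compute the nim-sum pairwise:
4 XOR 8 = 12
12 XOR 10 = 6
6 XOR 6 = 0
0 XOR 11 = 11
11 XOR 7 = 12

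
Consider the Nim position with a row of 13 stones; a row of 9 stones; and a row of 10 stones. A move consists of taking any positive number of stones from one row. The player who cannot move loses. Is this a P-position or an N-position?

N-position

Bitwise XOR of the heap sizes:
  1101  (13)
  1001  (9)
  1010  (10)
  ----
  1110  (14)
The nim-sum is 14 ≠ 0, so this is an N-position: the player to move can win.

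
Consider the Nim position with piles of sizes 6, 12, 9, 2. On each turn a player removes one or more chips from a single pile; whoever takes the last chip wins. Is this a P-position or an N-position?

N-position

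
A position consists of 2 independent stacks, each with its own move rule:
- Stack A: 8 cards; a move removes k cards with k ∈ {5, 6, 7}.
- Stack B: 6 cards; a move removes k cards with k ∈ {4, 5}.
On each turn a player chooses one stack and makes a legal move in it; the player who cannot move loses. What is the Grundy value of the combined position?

0

Build the Grundy sequence for stack A with g(k) = mex{g(k−s) : s ∈ {5, 6, 7}, s ≤ k}:
g(0) = mex{} = 0
g(1) = mex{} = 0
g(2) = mex{} = 0
g(3) = mex{} = 0
g(4) = mex{} = 0
g(5) = mex{0} = 1
g(6) = mex{0} = 1
g(7) = mex{0} = 1
g(8) = mex{0} = 1
So g(8) = 1.
For stack B, compute g(0), g(1), … with moves {4, 5}:
g(0) = mex{} = 0
g(1) = mex{} = 0
g(2) = mex{} = 0
g(3) = mex{} = 0
g(4) = mex{0} = 1
g(5) = mex{0} = 1
g(6) = mex{0} = 1
So g(6) = 1.
The value of a disjunctive sum is the nim-sum of the parts.
Combined value = 1 ⊕ 1 = 0.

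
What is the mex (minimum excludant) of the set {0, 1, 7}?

2

The values 0, 1 are all present; 2 is the first non-negative integer missing from the set.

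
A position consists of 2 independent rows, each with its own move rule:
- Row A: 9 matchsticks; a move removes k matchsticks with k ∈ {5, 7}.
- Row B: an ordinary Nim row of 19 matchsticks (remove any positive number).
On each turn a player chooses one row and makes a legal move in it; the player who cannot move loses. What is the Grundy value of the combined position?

18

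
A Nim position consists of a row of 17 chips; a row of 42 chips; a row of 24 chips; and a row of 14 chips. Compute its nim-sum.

Nim-sum: 17 ⊕ 42 ⊕ 24 ⊕ 14 = 45.

45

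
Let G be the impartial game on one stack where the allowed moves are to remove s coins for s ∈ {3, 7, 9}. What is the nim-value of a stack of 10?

3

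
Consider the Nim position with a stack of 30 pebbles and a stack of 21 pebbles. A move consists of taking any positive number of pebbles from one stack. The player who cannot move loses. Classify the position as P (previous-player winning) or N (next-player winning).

N-position

Nim-sum: 30 ^ 21 = 11.
The nim-sum is 11 ≠ 0, so this is an N-position: the player to move can win.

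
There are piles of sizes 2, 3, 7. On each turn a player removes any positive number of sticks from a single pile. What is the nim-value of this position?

Bitwise XOR of the heap sizes:
  010  (2)
  011  (3)
  111  (7)
  ---
  110  (6)

6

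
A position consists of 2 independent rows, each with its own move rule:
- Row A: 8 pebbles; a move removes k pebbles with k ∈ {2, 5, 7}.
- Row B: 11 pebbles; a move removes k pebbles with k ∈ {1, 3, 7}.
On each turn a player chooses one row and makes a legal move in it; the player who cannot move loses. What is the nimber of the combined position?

3

Build the Grundy sequence for row A with g(k) = mex{g(k−s) : s ∈ {2, 5, 7}, s ≤ k}:
g(0) = mex{} = 0
g(1) = mex{} = 0
g(2) = mex{0} = 1
g(3) = mex{0} = 1
g(4) = mex{1} = 0
g(5) = mex{0,1} = 2
g(6) = mex{0} = 1
g(7) = mex{0,1,2} = 3
g(8) = mex{0,1} = 2
So g(8) = 2.
Grundy values for row B (subtraction set {1, 3, 7}):
g(0) = mex{} = 0
g(1) = mex{0} = 1
g(2) = mex{1} = 0
g(3) = mex{0} = 1
g(4) = mex{1} = 0
g(5) = mex{0} = 1
g(6) = mex{1} = 0
g(7) = mex{0} = 1
g(8) = mex{1} = 0
g(9) = mex{0} = 1
g(10) = mex{1} = 0
g(11) = mex{0} = 1
So g(11) = 1.
The value of a disjunctive sum is the nim-sum of the parts.
Combined value = 2 ⊕ 1 = 3.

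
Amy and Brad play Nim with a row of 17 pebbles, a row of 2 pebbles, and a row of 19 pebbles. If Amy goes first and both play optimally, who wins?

Compute the nim-sum pairwise:
17 ⊕ 2 = 19
19 ⊕ 19 = 0
The nim-sum is 0, so this is a P-position: the player to move is in a losing position under optimal play; Amy is about to move from it and so loses — Brad wins.

Brad wins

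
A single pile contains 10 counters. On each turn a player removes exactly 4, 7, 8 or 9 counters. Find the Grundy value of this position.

2

Grundy values for subtraction set {4, 7, 8, 9}:
g(0) = mex{} = 0
g(1) = mex{} = 0
g(2) = mex{} = 0
g(3) = mex{} = 0
g(4) = mex{0} = 1
g(5) = mex{0} = 1
g(6) = mex{0} = 1
g(7) = mex{0} = 1
g(8) = mex{0,1} = 2
g(9) = mex{0,1} = 2
g(10) = mex{0,1} = 2
So g(10) = 2.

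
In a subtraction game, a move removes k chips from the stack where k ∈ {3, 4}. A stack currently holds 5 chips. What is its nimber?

1

Compute g(0), g(1), … for moves {3, 4}:
k:     0  1  2  3  4  5
g(k):  0  0  0  1  1  1
So g(5) = 1.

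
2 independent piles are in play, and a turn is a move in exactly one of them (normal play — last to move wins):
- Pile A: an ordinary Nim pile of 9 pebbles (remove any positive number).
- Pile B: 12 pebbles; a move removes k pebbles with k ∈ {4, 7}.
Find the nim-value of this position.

9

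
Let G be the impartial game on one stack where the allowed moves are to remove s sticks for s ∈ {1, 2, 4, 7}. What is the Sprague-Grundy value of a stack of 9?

0

Build the Grundy sequence with g(k) = mex{g(k−s) : s ∈ {1, 2, 4, 7}, s ≤ k}:
k:     0  1  2  3  4  5  6  7  8  9
g(k):  0  1  2  0  1  2  0  1  2  0
So g(9) = 0.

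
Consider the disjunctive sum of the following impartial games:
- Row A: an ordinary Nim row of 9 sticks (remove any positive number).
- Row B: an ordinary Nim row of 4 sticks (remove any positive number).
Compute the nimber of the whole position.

13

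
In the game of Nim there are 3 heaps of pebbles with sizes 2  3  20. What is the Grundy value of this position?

21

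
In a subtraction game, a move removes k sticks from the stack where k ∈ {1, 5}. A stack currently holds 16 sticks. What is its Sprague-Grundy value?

0

Build the Grundy sequence with g(k) = mex{g(k−s) : s ∈ {1, 5}, s ≤ k}:
k:     0  1  2  3  4  5  6  7  8  9 10 11 12 13 14 15 16
g(k):  0  1  0  1  0  1  0  1  0  1  0  1  0  1  0  1  0
So g(16) = 0.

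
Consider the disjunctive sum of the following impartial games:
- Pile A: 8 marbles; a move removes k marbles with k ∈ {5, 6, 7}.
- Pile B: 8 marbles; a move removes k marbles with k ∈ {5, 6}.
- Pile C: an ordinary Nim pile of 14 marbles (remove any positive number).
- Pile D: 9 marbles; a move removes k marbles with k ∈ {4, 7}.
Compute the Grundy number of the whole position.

Build the Grundy sequence for pile A with g(k) = mex{g(k−s) : s ∈ {5, 6, 7}, s ≤ k}:
k:     0  1  2  3  4  5  6  7  8
g(k):  0  0  0  0  0  1  1  1  1
So g(8) = 1.
For pile B, compute g(0), g(1), … with moves {5, 6}:
k:     0  1  2  3  4  5  6  7  8
g(k):  0  0  0  0  0  1  1  1  1
So g(8) = 1.
Pile C is a plain Nim pile of size 14, so its Grundy value is 14.
For pile D, compute g(0), g(1), … with moves {4, 7}:
k:     0  1  2  3  4  5  6  7  8  9
g(k):  0  0  0  0  1  1  1  1  2  2
So g(9) = 2.
By the Sprague-Grundy theorem, the Grundy value of a sum of independent games is the XOR of the component values.
Combined value = 1 ⊕ 1 ⊕ 14 ⊕ 2 = 12.

12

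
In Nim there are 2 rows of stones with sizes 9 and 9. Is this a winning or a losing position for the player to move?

Losing position

Write each in binary and XOR column by column:
  1001  (9)
  1001  (9)
  ----
  0000  (0)
The nim-sum is 0, so this is a P-position: the player to move is in a losing position under optimal play.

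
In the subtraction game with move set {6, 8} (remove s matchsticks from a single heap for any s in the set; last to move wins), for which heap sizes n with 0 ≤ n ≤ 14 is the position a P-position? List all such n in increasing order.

0, 1, 2, 3, 4, 5, 14

Compute g(0), g(1), … for moves {6, 8}:
g(0) = mex{} = 0
g(1) = mex{} = 0
g(2) = mex{} = 0
g(3) = mex{} = 0
g(4) = mex{} = 0
g(5) = mex{} = 0
g(6) = mex{0} = 1
g(7) = mex{0} = 1
g(8) = mex{0} = 1
g(9) = mex{0} = 1
g(10) = mex{0} = 1
g(11) = mex{0} = 1
g(12) = mex{0,1} = 2
g(13) = mex{0,1} = 2
g(14) = mex{1} = 0
The P-positions (g = 0) in 0..14 are 0, 1, 2, 3, 4, 5, 14.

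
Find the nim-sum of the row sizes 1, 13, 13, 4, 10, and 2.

13

Compute the nim-sum pairwise:
1 ⊕ 13 = 12
12 ⊕ 13 = 1
1 ⊕ 4 = 5
5 ⊕ 10 = 15
15 ⊕ 2 = 13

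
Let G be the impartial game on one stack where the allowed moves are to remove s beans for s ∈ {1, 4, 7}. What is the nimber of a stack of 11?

Build the Grundy sequence with g(k) = mex{g(k−s) : s ∈ {1, 4, 7}, s ≤ k}:
g(0) = mex{} = 0
g(1) = mex{0} = 1
g(2) = mex{1} = 0
g(3) = mex{0} = 1
g(4) = mex{0,1} = 2
g(5) = mex{1,2} = 0
g(6) = mex{0} = 1
g(7) = mex{0,1} = 2
g(8) = mex{1,2} = 0
g(9) = mex{0} = 1
g(10) = mex{1} = 0
g(11) = mex{0,2} = 1
So g(11) = 1.

1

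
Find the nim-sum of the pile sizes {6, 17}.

23

In binary:
  00110  (6)
  10001  (17)
  -----
  10111  (23)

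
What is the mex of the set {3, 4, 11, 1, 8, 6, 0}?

2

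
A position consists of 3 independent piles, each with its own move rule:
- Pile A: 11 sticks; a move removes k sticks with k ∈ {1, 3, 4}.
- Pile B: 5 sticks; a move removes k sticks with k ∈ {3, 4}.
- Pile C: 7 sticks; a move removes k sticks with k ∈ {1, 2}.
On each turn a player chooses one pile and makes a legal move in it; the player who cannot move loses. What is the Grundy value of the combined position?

Build the Grundy sequence for pile A with g(k) = mex{g(k−s) : s ∈ {1, 3, 4}, s ≤ k}:
g(0) = mex{} = 0
g(1) = mex{0} = 1
g(2) = mex{1} = 0
g(3) = mex{0} = 1
g(4) = mex{0,1} = 2
g(5) = mex{0,1,2} = 3
g(6) = mex{0,1,3} = 2
g(7) = mex{1,2} = 0
g(8) = mex{0,2,3} = 1
g(9) = mex{1,2,3} = 0
g(10) = mex{0,2} = 1
g(11) = mex{0,1} = 2
So g(11) = 2.
Build the Grundy sequence for pile B with g(k) = mex{g(k−s) : s ∈ {3, 4}, s ≤ k}:
k:     0  1  2  3  4  5
g(k):  0  0  0  1  1  1
So g(5) = 1.
For pile C, compute g(0), g(1), … with moves {1, 2}:
g(0) = mex{} = 0
g(1) = mex{0} = 1
g(2) = mex{0,1} = 2
g(3) = mex{1,2} = 0
g(4) = mex{0,2} = 1
g(5) = mex{0,1} = 2
g(6) = mex{1,2} = 0
g(7) = mex{0,2} = 1
So g(7) = 1.
By the Sprague-Grundy theorem, the Grundy value of a sum of independent games is the XOR of the component values.
Combined value = 2 ⊕ 1 ⊕ 1 = 2.

2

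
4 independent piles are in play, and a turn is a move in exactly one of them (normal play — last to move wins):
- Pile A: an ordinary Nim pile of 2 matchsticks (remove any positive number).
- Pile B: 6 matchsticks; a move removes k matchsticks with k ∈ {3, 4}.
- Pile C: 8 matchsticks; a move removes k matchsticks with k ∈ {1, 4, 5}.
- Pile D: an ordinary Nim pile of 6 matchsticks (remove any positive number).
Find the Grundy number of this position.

6

Pile A is a plain Nim pile of size 2, so its Grundy value is 2.
Grundy values for pile B (subtraction set {3, 4}):
g(0) = mex{} = 0
g(1) = mex{} = 0
g(2) = mex{} = 0
g(3) = mex{0} = 1
g(4) = mex{0} = 1
g(5) = mex{0} = 1
g(6) = mex{0,1} = 2
So g(6) = 2.
For pile C, compute g(0), g(1), … with moves {1, 4, 5}:
g(0) = mex{} = 0
g(1) = mex{0} = 1
g(2) = mex{1} = 0
g(3) = mex{0} = 1
g(4) = mex{0,1} = 2
g(5) = mex{0,1,2} = 3
g(6) = mex{0,1,3} = 2
g(7) = mex{0,1,2} = 3
g(8) = mex{1,2,3} = 0
So g(8) = 0.
Pile D is a plain Nim pile of size 6, so its Grundy value is 6.
The value of a disjunctive sum is the nim-sum of the parts.
Combined value = 2 XOR 2 XOR 0 XOR 6 = 6.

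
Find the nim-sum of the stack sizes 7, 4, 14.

13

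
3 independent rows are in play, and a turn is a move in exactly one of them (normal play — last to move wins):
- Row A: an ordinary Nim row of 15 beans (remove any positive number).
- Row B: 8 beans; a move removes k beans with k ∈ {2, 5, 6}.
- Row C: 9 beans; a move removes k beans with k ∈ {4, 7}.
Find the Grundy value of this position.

13

Row A is a plain Nim row of size 15, so its Grundy value is 15.
For row B, compute g(0), g(1), … with moves {2, 5, 6}:
g(0) = mex{} = 0
g(1) = mex{} = 0
g(2) = mex{0} = 1
g(3) = mex{0} = 1
g(4) = mex{1} = 0
g(5) = mex{0,1} = 2
g(6) = mex{0} = 1
g(7) = mex{0,1,2} = 3
g(8) = mex{1} = 0
So g(8) = 0.
Grundy values for row C (subtraction set {4, 7}):
g(0) = mex{} = 0
g(1) = mex{} = 0
g(2) = mex{} = 0
g(3) = mex{} = 0
g(4) = mex{0} = 1
g(5) = mex{0} = 1
g(6) = mex{0} = 1
g(7) = mex{0} = 1
g(8) = mex{0,1} = 2
g(9) = mex{0,1} = 2
So g(9) = 2.
The value of a disjunctive sum is the nim-sum of the parts.
Combined value = 15 XOR 0 XOR 2 = 13.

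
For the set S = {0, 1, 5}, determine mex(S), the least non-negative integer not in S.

The values 0, 1 are all present; 2 is the first non-negative integer missing from the set.

2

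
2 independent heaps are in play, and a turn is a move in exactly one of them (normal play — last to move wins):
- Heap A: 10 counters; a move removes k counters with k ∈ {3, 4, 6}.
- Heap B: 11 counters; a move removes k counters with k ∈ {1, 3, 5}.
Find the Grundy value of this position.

1

Build the Grundy sequence for heap A with g(k) = mex{g(k−s) : s ∈ {3, 4, 6}, s ≤ k}:
k:     0  1  2  3  4  5  6  7  8  9 10
g(k):  0  0  0  1  1  1  2  2  2  0  0
So g(10) = 0.
Grundy values for heap B (subtraction set {1, 3, 5}):
k:     0  1  2  3  4  5  6  7  8  9 10 11
g(k):  0  1  0  1  0  1  0  1  0  1  0  1
So g(11) = 1.
The value of a disjunctive sum is the nim-sum of the parts.
Combined value = 0 ⊕ 1 = 1.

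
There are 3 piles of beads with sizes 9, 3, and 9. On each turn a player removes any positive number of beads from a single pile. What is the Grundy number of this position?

3

In binary:
  1001  (9)
  0011  (3)
  1001  (9)
  ----
  0011  (3)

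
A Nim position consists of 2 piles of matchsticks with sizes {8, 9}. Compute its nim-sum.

1

Compute the nim-sum pairwise:
8 ^ 9 = 1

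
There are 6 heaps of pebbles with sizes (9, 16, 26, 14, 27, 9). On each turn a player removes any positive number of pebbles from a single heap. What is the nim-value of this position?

Write each in binary and XOR column by column:
  01001  (9)
  10000  (16)
  11010  (26)
  01110  (14)
  11011  (27)
  01001  (9)
  -----
  11111  (31)

31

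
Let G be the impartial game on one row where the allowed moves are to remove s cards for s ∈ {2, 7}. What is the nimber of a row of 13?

0

Build the Grundy sequence with g(k) = mex{g(k−s) : s ∈ {2, 7}, s ≤ k}:
g(0) = mex{} = 0
g(1) = mex{} = 0
g(2) = mex{0} = 1
g(3) = mex{0} = 1
g(4) = mex{1} = 0
g(5) = mex{1} = 0
g(6) = mex{0} = 1
g(7) = mex{0} = 1
g(8) = mex{0,1} = 2
g(9) = mex{1} = 0
g(10) = mex{1,2} = 0
g(11) = mex{0} = 1
g(12) = mex{0} = 1
g(13) = mex{1} = 0
So g(13) = 0.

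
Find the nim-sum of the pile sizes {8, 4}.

Nim-sum: 8 XOR 4 = 12.

12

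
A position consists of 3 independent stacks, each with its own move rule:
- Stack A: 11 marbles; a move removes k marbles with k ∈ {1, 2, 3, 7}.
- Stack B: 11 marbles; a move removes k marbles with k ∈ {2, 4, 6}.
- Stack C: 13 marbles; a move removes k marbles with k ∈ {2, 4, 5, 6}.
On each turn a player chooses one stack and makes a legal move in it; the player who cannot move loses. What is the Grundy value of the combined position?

0

Build the Grundy sequence for stack A with g(k) = mex{g(k−s) : s ∈ {1, 2, 3, 7}, s ≤ k}:
k:     0  1  2  3  4  5  6  7  8  9 10 11
g(k):  0  1  2  3  0  1  2  3  0  1  2  3
So g(11) = 3.
Grundy values for stack B (subtraction set {2, 4, 6}):
k:     0  1  2  3  4  5  6  7  8  9 10 11
g(k):  0  0  1  1  2  2  3  3  0  0  1  1
So g(11) = 1.
Build the Grundy sequence for stack C with g(k) = mex{g(k−s) : s ∈ {2, 4, 5, 6}, s ≤ k}:
g(0) = mex{} = 0
g(1) = mex{} = 0
g(2) = mex{0} = 1
g(3) = mex{0} = 1
g(4) = mex{0,1} = 2
g(5) = mex{0,1} = 2
g(6) = mex{0,1,2} = 3
g(7) = mex{0,1,2} = 3
g(8) = mex{1,2,3} = 0
g(9) = mex{1,2,3} = 0
g(10) = mex{0,2,3} = 1
g(11) = mex{0,2,3} = 1
g(12) = mex{0,1,3} = 2
g(13) = mex{0,1,3} = 2
So g(13) = 2.
By the Sprague-Grundy theorem, the Grundy value of a sum of independent games is the XOR of the component values.
Combined value = 3 XOR 1 XOR 2 = 0.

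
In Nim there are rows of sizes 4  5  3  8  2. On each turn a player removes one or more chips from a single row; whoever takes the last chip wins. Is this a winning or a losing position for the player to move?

Compute the nim-sum pairwise:
4 ^ 5 = 1
1 ^ 3 = 2
2 ^ 8 = 10
10 ^ 2 = 8
The nim-sum is 8 ≠ 0, so this is an N-position: the player to move can win.

Winning position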